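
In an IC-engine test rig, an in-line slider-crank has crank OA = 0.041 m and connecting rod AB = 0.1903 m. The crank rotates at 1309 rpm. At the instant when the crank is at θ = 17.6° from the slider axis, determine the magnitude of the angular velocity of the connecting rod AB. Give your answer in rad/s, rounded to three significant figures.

28.2

ω = 137.1 rad/s (converted from 1309 rpm).
The rod makes angle φ with the slider axis where L sinφ = r sinθ; differentiating, L cosφ·φ̇ = r ω cosθ.
L cosφ = √(L² − r² sin²θ) = 0.1899 m.
|ω_rod| = r ω |cosθ| / √(L² − r² sin²θ) = 0.041·137.1·0.95319/0.1899 = 28.211 rad/s.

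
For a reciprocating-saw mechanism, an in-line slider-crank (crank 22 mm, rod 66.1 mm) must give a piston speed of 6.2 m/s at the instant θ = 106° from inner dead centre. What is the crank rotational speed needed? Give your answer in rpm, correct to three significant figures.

For an in-line slider-crank, |v_piston| = rω|sinθ|·[1 + r cosθ/√(L² − r² sin²θ)].
With r = 0.022 m, L = 0.0661 m, θ = 106°: the bracketed kinematic factor |dx/dθ| = 0.0191 m.
ω = v/|dx/dθ| = 6.2/0.0191 = 324.61 rad/s.
N = 60ω/(2π) = 3099.8 rpm.

3100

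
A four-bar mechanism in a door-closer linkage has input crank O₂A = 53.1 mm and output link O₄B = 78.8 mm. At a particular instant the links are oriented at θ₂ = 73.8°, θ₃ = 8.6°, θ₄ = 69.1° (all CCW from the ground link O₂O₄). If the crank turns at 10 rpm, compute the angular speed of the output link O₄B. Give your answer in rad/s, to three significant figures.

0.736

ω₂ = 1.047 rad/s (from 10 rpm).
Differentiating the loop-closure r₂e^{iθ₂}+r₃e^{iθ₃}=r₁+r₄e^{iθ₄} gives r₂ω₂e^{iθ₂}+r₃ω₃e^{iθ₃}=r₄ω₄e^{iθ₄}.
Eliminating the other unknown: ω₄ = r₂ω₂ sin(θ₂−θ₃) / [r₄ sin(θ₄−θ₃)].
Numerator sine = +0.90778; denominator sine = +0.87036.
Result = 0.0531·1.047·(+0.90778) / (0.0788·(+0.87036)) = +0.736 rad/s; magnitude 0.736 rad/s.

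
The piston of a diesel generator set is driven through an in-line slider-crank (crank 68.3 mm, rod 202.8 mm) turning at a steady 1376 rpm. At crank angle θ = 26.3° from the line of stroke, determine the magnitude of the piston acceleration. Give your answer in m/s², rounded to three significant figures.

ω = 2π·1376/60 = 144.1 rad/s
x(θ) = r cosθ + √(L² − r² sin²θ); with ω constant, a = ω²·d²x/dθ².
d²x/dθ² = −r cosθ − r²(cos2θ)/√u − r⁴ sin²2θ/(4u^{3/2}),  u = L² − r² sin²θ = 0.0402121 m².
Substituting r = 0.0683 m, L = 0.2028 m, θ = 26.3°: d²x/dθ² = -0.075785 m.
a = ω²·d²x/dθ² = (144.1)²·(-0.075785) = -1573.5 m/s²;  |a| = 1573.5 m/s².

1570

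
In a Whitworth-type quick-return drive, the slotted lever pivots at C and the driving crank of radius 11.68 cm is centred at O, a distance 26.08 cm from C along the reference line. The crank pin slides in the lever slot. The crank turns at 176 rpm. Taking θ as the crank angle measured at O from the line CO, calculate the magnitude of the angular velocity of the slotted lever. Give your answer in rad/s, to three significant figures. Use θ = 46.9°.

5.15

ω = 18.43 rad/s (from 176 rpm).
Crank pin A relative to C: A = (d + r cosθ, r sinθ); lever angle φ = atan2(r sinθ, d + r cosθ).
Differentiating tanφ: φ̇ = rω(d cosθ + r)/(d² + r² + 2dr cosθ).
d² + r² + 2dr cosθ = |CA|² = 0.123286 m²;  d cosθ + r = +0.295 m.
|ω_lever| = |0.1168·18.43·+0.295| / 0.123286 = 5.151 rad/s.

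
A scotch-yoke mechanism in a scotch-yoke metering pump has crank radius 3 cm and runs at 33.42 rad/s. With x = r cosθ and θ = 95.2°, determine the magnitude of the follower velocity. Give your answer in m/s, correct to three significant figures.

ω = 33.42 rad/s
x = r cosθ ⇒ ẋ = −rω sinθ.
|v| = rω|sinθ| = 0.03·33.42·|sin 95.2°| = 0.99847 m/s.

0.998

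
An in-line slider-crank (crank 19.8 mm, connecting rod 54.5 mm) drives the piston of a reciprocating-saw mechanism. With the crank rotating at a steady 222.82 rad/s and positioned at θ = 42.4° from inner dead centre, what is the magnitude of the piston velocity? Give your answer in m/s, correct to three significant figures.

3.80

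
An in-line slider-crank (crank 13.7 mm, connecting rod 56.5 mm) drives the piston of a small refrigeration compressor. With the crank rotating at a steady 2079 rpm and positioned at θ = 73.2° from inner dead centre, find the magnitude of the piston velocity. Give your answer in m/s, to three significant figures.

3.06

ω = 2π·2079/60 = 217.7 rad/s
For an in-line slider-crank, x = r cosθ + √(L² − r² sin²θ), so v = −rω sinθ·[1 + r cosθ/√(L² − r² sin²θ)].
With r = 0.0137 m, L = 0.0565 m, θ = 73.2°: √(L² − r² sin²θ) = 0.054957 m.
v = −0.0137·217.7·0.95732·[1 + 0.0137·0.28903/0.054957] = -3.0611 m/s.
|v| = 3.0611 m/s.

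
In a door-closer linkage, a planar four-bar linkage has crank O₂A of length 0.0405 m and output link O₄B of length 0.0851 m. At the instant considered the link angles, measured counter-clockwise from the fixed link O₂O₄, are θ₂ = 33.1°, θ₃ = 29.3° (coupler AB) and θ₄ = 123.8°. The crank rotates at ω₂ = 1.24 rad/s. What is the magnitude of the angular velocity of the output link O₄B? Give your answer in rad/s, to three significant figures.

0.0392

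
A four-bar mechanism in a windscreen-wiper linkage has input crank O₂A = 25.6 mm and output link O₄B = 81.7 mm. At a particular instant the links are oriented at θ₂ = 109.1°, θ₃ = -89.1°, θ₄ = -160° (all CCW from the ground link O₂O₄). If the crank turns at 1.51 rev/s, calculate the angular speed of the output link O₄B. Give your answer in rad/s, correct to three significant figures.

0.983

ω₂ = 9.488 rad/s (from 1.51 rev/s).
Differentiating the loop-closure r₂e^{iθ₂}+r₃e^{iθ₃}=r₁+r₄e^{iθ₄} gives r₂ω₂e^{iθ₂}+r₃ω₃e^{iθ₃}=r₄ω₄e^{iθ₄}.
Eliminating the other unknown: ω₄ = r₂ω₂ sin(θ₂−θ₃) / [r₄ sin(θ₄−θ₃)].
Numerator sine = -0.31233; denominator sine = -0.94495.
Result = 0.0256·9.488·(-0.31233) / (0.0817·(-0.94495)) = +0.98262 rad/s; magnitude 0.98262 rad/s.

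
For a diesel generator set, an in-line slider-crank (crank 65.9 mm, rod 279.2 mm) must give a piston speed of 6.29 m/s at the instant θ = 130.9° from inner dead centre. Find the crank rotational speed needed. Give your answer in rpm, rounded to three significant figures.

For an in-line slider-crank, |v_piston| = rω|sinθ|·[1 + r cosθ/√(L² − r² sin²θ)].
With r = 0.0659 m, L = 0.2792 m, θ = 130.9°: the bracketed kinematic factor |dx/dθ| = 0.041988 m.
ω = v/|dx/dθ| = 6.29/0.041988 = 149.81 rad/s.
N = 60ω/(2π) = 1430.5 rpm.

1430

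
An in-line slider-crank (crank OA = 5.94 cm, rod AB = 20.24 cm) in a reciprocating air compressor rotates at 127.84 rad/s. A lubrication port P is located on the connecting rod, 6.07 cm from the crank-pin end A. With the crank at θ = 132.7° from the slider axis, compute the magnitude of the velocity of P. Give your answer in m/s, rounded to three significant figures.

ω = 127.8 rad/s.  Crank-pin speed |V_A| = rω = 7.5937 m/s, perpendicular to OA.
Rod angle: sinφ = −(r/L) sinθ ⇒ φ = -12.456°; ω_rod = −rω cosθ/√(L²−r²sin²θ) = +26.057 rad/s.
V_P = V_A + ω_rod × AP, with AP = 0.0607 m along the rod.
Components: V_Px = −rω sinθ − a·ω_rod·sinφ = -5.2396 m/s;  V_Py = rω cosθ + a·ω_rod·cosφ = -3.6053 m/s.
|V_P| = √(V_Px² + V_Py²) = 6.3602 m/s.

6.36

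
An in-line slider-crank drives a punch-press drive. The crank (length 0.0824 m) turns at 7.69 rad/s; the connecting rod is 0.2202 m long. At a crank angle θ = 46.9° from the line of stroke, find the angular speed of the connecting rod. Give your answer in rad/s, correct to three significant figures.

2.04

ω = 7.69 rad/s
The rod makes angle φ with the slider axis where L sinφ = r sinθ; differentiating, L cosφ·φ̇ = r ω cosθ.
L cosφ = √(L² − r² sin²θ) = 0.21182 m.
|ω_rod| = r ω |cosθ| / √(L² − r² sin²θ) = 0.0824·7.69·0.68327/0.21182 = 2.044 rad/s.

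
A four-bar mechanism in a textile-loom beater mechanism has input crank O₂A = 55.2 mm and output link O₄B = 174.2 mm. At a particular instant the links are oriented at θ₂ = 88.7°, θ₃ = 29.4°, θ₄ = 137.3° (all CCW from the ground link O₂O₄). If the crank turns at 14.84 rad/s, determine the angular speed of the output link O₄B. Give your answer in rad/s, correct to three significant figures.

4.25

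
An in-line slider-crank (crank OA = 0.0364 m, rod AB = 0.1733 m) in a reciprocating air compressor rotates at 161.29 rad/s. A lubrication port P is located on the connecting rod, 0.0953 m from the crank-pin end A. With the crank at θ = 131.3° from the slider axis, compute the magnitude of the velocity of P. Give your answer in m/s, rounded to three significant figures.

4.43

ω = 161.3 rad/s.  Crank-pin speed |V_A| = rω = 5.871 m/s, perpendicular to OA.
Rod angle: sinφ = −(r/L) sinθ ⇒ φ = -9.079°; ω_rod = −rω cosθ/√(L²−r²sin²θ) = +22.643 rad/s.
V_P = V_A + ω_rod × AP, with AP = 0.0953 m along the rod.
Components: V_Px = −rω sinθ − a·ω_rod·sinφ = -4.0701 m/s;  V_Py = rω cosθ + a·ω_rod·cosφ = -1.744 m/s.
|V_P| = √(V_Px² + V_Py²) = 4.428 m/s.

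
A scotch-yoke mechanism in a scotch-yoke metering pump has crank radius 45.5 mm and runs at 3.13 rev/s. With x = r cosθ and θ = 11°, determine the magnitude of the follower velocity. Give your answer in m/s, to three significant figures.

ω = 19.67 rad/s (from 3.13 rev/s).
x = r cosθ ⇒ ẋ = −rω sinθ.
|v| = rω|sinθ| = 0.0455·19.67·|sin 11°| = 0.17074 m/s.

0.171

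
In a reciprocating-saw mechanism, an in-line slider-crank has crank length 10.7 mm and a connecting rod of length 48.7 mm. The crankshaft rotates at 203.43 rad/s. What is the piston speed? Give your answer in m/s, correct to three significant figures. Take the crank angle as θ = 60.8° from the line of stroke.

2.11

ω = 203.4 rad/s
For an in-line slider-crank, x = r cosθ + √(L² − r² sin²θ), so v = −rω sinθ·[1 + r cosθ/√(L² − r² sin²θ)].
With r = 0.0107 m, L = 0.0487 m, θ = 60.8°: √(L² − r² sin²θ) = 0.047796 m.
v = −0.0107·203.4·0.87292·[1 + 0.0107·0.48786/0.047796] = -2.1076 m/s.
|v| = 2.1076 m/s.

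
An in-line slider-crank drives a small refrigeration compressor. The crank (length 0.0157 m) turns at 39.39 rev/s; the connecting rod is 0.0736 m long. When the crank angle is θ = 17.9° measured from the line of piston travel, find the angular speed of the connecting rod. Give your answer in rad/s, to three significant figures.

ω = 247.5 rad/s (converted from 39.39 rev/s).
The rod makes angle φ with the slider axis where L sinφ = r sinθ; differentiating, L cosφ·φ̇ = r ω cosθ.
L cosφ = √(L² − r² sin²θ) = 0.073442 m.
|ω_rod| = r ω |cosθ| / √(L² − r² sin²θ) = 0.0157·247.5·0.95159/0.073442 = 50.347 rad/s.

50.3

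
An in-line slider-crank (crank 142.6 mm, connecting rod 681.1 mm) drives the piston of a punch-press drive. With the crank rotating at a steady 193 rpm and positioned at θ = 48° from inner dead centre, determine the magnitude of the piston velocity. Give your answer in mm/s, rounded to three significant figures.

2450

ω = 2π·193/60 = 20.21 rad/s
For an in-line slider-crank, x = r cosθ + √(L² − r² sin²θ), so v = −rω sinθ·[1 + r cosθ/√(L² − r² sin²θ)].
With r = 0.1426 m, L = 0.6811 m, θ = 48°: √(L² − r² sin²θ) = 0.67281 m.
v = −0.1426·20.21·0.74314·[1 + 0.1426·0.66913/0.67281] = -2.4456 m/s.
|v| = 2.4456 m/s = 2445.6 mm/s.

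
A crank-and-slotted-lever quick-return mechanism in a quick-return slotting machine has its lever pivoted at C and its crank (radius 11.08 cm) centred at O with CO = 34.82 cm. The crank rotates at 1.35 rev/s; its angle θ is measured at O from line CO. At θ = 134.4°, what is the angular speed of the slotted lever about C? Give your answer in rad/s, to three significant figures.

1.57

ω = 8.482 rad/s (from 1.35 rev/s).
Crank pin A relative to C: A = (d + r cosθ, r sinθ); lever angle φ = atan2(r sinθ, d + r cosθ).
Differentiating tanφ: φ̇ = rω(d cosθ + r)/(d² + r² + 2dr cosθ).
d² + r² + 2dr cosθ = |CA|² = 0.0795331 m²;  d cosθ + r = -0.13282 m.
|ω_lever| = |0.1108·8.482·-0.13282| / 0.0795331 = 1.5696 rad/s.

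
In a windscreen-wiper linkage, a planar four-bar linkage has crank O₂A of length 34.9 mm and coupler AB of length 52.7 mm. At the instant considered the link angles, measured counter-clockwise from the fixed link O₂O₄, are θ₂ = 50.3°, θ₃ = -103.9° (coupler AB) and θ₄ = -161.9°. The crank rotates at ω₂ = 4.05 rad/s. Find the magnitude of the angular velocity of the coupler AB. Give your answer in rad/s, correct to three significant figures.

1.69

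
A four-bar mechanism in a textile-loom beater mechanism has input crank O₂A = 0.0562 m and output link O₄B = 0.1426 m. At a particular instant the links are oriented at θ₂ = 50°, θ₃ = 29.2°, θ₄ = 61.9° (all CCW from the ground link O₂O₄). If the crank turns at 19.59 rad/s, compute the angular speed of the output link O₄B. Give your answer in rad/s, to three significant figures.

5.07

ω₂ = 19.59 rad/s
Differentiating the loop-closure r₂e^{iθ₂}+r₃e^{iθ₃}=r₁+r₄e^{iθ₄} gives r₂ω₂e^{iθ₂}+r₃ω₃e^{iθ₃}=r₄ω₄e^{iθ₄}.
Eliminating the other unknown: ω₄ = r₂ω₂ sin(θ₂−θ₃) / [r₄ sin(θ₄−θ₃)].
Numerator sine = +0.35511; denominator sine = +0.54024.
Result = 0.0562·19.59·(+0.35511) / (0.1426·(+0.54024)) = +5.0749 rad/s; magnitude 5.0749 rad/s.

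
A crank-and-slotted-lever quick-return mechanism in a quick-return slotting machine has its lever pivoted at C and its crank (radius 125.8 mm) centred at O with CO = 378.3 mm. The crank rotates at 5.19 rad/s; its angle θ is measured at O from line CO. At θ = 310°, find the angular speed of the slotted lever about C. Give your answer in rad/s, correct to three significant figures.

ω = 5.19 rad/s
Crank pin A relative to C: A = (d + r cosθ, r sinθ); lever angle φ = atan2(r sinθ, d + r cosθ).
Differentiating tanφ: φ̇ = rω(d cosθ + r)/(d² + r² + 2dr cosθ).
d² + r² + 2dr cosθ = |CA|² = 0.220117 m²;  d cosθ + r = +0.36897 m.
|ω_lever| = |0.1258·5.19·+0.36897| / 0.220117 = 1.0944 rad/s.

1.09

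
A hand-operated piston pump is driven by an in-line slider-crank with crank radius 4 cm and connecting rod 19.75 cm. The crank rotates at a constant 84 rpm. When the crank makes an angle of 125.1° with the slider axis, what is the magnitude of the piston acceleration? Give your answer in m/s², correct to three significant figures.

1.99

ω = 2π·84/60 = 8.796 rad/s
x(θ) = r cosθ + √(L² − r² sin²θ); with ω constant, a = ω²·d²x/dθ².
d²x/dθ² = −r cosθ − r²(cos2θ)/√u − r⁴ sin²2θ/(4u^{3/2}),  u = L² − r² sin²θ = 0.0379353 m².
Substituting r = 0.04 m, L = 0.1975 m, θ = 125.1°: d²x/dθ² = +0.025706 m.
a = ω²·d²x/dθ² = (8.796)²·(+0.025706) = +1.9891 m/s²;  |a| = 1.9891 m/s².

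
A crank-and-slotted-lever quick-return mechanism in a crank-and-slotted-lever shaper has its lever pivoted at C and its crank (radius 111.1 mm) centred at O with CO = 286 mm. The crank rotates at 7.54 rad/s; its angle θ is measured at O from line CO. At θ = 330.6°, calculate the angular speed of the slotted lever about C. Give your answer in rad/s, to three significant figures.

2.02

ω = 7.54 rad/s
Crank pin A relative to C: A = (d + r cosθ, r sinθ); lever angle φ = atan2(r sinθ, d + r cosθ).
Differentiating tanφ: φ̇ = rω(d cosθ + r)/(d² + r² + 2dr cosθ).
d² + r² + 2dr cosθ = |CA|² = 0.149504 m²;  d cosθ + r = +0.36027 m.
|ω_lever| = |0.1111·7.54·+0.36027| / 0.149504 = 2.0186 rad/s.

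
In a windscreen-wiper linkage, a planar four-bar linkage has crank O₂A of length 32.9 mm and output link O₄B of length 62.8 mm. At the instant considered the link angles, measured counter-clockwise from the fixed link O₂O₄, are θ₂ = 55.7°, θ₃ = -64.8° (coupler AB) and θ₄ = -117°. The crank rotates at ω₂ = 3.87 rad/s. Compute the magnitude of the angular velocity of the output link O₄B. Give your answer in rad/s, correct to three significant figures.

2.21

ω₂ = 3.87 rad/s
Differentiating the loop-closure r₂e^{iθ₂}+r₃e^{iθ₃}=r₁+r₄e^{iθ₄} gives r₂ω₂e^{iθ₂}+r₃ω₃e^{iθ₃}=r₄ω₄e^{iθ₄}.
Eliminating the other unknown: ω₄ = r₂ω₂ sin(θ₂−θ₃) / [r₄ sin(θ₄−θ₃)].
Numerator sine = +0.86163; denominator sine = -0.79016.
Result = 0.0329·3.87·(+0.86163) / (0.0628·(-0.79016)) = -2.2108 rad/s; magnitude 2.2108 rad/s.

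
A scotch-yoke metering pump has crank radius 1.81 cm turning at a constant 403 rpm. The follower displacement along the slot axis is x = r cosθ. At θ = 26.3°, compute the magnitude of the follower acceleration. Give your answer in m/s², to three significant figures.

28.9

ω = 42.2 rad/s (from 403 rpm).
x = r cosθ ⇒ ẍ = −rω² cosθ (ω constant).
|a| = rω²|cosθ| = 0.0181·(42.2)²·|cos 26.3°| = 28.899 m/s².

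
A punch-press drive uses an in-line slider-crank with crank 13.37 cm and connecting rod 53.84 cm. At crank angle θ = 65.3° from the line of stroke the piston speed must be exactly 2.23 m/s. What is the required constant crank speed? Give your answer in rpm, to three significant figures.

For an in-line slider-crank, |v_piston| = rω|sinθ|·[1 + r cosθ/√(L² − r² sin²θ)].
With r = 0.1337 m, L = 0.5384 m, θ = 65.3°: the bracketed kinematic factor |dx/dθ| = 0.13441 m.
ω = v/|dx/dθ| = 2.23/0.13441 = 16.592 rad/s.
N = 60ω/(2π) = 158.44 rpm.

158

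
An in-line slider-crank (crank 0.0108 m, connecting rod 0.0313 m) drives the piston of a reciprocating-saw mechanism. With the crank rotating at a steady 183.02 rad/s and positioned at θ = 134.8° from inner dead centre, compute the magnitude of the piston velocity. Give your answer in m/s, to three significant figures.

ω = 183 rad/s
For an in-line slider-crank, x = r cosθ + √(L² − r² sin²θ), so v = −rω sinθ·[1 + r cosθ/√(L² − r² sin²θ)].
With r = 0.0108 m, L = 0.0313 m, θ = 134.8°: √(L² − r² sin²θ) = 0.030347 m.
v = −0.0108·183·0.70957·[1 + 0.0108·-0.70463/0.030347] = -1.0508 m/s.
|v| = 1.0508 m/s.

1.05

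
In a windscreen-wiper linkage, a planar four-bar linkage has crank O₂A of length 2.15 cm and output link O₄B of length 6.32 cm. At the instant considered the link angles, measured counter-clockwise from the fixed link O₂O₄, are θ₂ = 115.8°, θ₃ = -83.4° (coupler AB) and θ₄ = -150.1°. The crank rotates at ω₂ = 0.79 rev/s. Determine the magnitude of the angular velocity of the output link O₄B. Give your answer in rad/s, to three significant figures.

0.605

ω₂ = 4.964 rad/s (from 0.79 rev/s).
Differentiating the loop-closure r₂e^{iθ₂}+r₃e^{iθ₃}=r₁+r₄e^{iθ₄} gives r₂ω₂e^{iθ₂}+r₃ω₃e^{iθ₃}=r₄ω₄e^{iθ₄}.
Eliminating the other unknown: ω₄ = r₂ω₂ sin(θ₂−θ₃) / [r₄ sin(θ₄−θ₃)].
Numerator sine = -0.32887; denominator sine = -0.91845.
Result = 0.0215·4.964·(-0.32887) / (0.0632·(-0.91845)) = +0.60464 rad/s; magnitude 0.60464 rad/s.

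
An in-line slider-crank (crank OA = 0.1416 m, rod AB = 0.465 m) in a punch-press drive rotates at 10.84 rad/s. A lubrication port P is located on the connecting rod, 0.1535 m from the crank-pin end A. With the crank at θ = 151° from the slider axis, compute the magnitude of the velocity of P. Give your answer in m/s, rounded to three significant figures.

1.13

ω = 10.84 rad/s.  Crank-pin speed |V_A| = rω = 1.5349 m/s, perpendicular to OA.
Rod angle: sinφ = −(r/L) sinθ ⇒ φ = -8.490°; ω_rod = −rω cosθ/√(L²−r²sin²θ) = +2.9191 rad/s.
V_P = V_A + ω_rod × AP, with AP = 0.1535 m along the rod.
Components: V_Px = −rω sinθ − a·ω_rod·sinφ = -0.67801 m/s;  V_Py = rω cosθ + a·ω_rod·cosφ = -0.89933 m/s.
|V_P| = √(V_Px² + V_Py²) = 1.1263 m/s.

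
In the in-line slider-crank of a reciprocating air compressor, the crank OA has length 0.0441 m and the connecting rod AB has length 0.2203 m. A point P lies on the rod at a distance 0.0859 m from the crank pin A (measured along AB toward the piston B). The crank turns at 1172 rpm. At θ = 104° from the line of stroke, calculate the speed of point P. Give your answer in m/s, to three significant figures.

5.21

ω = 122.7 rad/s.  Crank-pin speed |V_A| = rω = 5.4125 m/s, perpendicular to OA.
Rod angle: sinφ = −(r/L) sinθ ⇒ φ = -11.200°; ω_rod = −rω cosθ/√(L²−r²sin²θ) = +6.0591 rad/s.
V_P = V_A + ω_rod × AP, with AP = 0.0859 m along the rod.
Components: V_Px = −rω sinθ − a·ω_rod·sinφ = -5.1506 m/s;  V_Py = rω cosθ + a·ω_rod·cosφ = -0.79883 m/s.
|V_P| = √(V_Px² + V_Py²) = 5.2122 m/s.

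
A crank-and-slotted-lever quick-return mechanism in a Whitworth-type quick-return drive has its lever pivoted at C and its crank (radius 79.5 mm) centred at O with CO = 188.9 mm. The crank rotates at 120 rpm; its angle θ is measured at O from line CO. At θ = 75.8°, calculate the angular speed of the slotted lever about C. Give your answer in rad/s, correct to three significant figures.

ω = 12.57 rad/s (from 120 rpm).
Crank pin A relative to C: A = (d + r cosθ, r sinθ); lever angle φ = atan2(r sinθ, d + r cosθ).
Differentiating tanφ: φ̇ = rω(d cosθ + r)/(d² + r² + 2dr cosθ).
d² + r² + 2dr cosθ = |CA|² = 0.0493713 m²;  d cosθ + r = +0.12584 m.
|ω_lever| = |0.0795·12.57·+0.12584| / 0.0493713 = 2.5463 rad/s.

2.55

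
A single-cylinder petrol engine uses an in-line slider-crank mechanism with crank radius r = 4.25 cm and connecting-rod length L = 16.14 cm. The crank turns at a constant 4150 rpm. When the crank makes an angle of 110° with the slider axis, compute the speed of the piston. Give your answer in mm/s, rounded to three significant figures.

15700

ω = 2π·4150/60 = 434.6 rad/s
For an in-line slider-crank, x = r cosθ + √(L² − r² sin²θ), so v = −rω sinθ·[1 + r cosθ/√(L² − r² sin²θ)].
With r = 0.0425 m, L = 0.1614 m, θ = 110°: √(L² − r² sin²θ) = 0.15638 m.
v = −0.0425·434.6·0.93969·[1 + 0.0425·-0.34202/0.15638] = -15.743 m/s.
|v| = 15.743 m/s = 15743 mm/s.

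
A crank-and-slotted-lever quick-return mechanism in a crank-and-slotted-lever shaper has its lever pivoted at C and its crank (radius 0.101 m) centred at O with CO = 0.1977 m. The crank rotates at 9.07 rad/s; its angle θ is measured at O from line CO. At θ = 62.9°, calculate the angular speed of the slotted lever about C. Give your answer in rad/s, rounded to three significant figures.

2.59

ω = 9.07 rad/s
Crank pin A relative to C: A = (d + r cosθ, r sinθ); lever angle φ = atan2(r sinθ, d + r cosθ).
Differentiating tanφ: φ̇ = rω(d cosθ + r)/(d² + r² + 2dr cosθ).
d² + r² + 2dr cosθ = |CA|² = 0.0674787 m²;  d cosθ + r = +0.19106 m.
|ω_lever| = |0.101·9.07·+0.19106| / 0.0674787 = 2.5938 rad/s.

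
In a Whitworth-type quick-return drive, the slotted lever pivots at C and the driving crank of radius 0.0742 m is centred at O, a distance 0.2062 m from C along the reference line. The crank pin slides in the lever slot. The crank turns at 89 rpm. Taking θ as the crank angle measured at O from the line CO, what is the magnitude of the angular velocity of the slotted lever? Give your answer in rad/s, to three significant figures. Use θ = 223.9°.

1.98

ω = 9.32 rad/s (from 89 rpm).
Crank pin A relative to C: A = (d + r cosθ, r sinθ); lever angle φ = atan2(r sinθ, d + r cosθ).
Differentiating tanφ: φ̇ = rω(d cosθ + r)/(d² + r² + 2dr cosθ).
d² + r² + 2dr cosθ = |CA|² = 0.0259752 m²;  d cosθ + r = -0.074378 m.
|ω_lever| = |0.0742·9.32·-0.074378| / 0.0259752 = 1.9802 rad/s.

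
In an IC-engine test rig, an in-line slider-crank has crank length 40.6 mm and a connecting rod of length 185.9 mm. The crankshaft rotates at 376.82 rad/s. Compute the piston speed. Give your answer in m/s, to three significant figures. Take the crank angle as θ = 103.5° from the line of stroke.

ω = 376.8 rad/s
For an in-line slider-crank, x = r cosθ + √(L² − r² sin²θ), so v = −rω sinθ·[1 + r cosθ/√(L² − r² sin²θ)].
With r = 0.0406 m, L = 0.1859 m, θ = 103.5°: √(L² − r² sin²θ) = 0.18166 m.
v = −0.0406·376.8·0.97237·[1 + 0.0406·-0.23345/0.18166] = -14.1 m/s.
|v| = 14.1 m/s.

14.1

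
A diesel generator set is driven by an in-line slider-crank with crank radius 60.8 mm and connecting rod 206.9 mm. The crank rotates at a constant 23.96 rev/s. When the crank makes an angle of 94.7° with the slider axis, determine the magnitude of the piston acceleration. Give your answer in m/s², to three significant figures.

ω = 2π·24 = 150.5 rad/s
x(θ) = r cosθ + √(L² − r² sin²θ); with ω constant, a = ω²·d²x/dθ².
d²x/dθ² = −r cosθ − r²(cos2θ)/√u − r⁴ sin²2θ/(4u^{3/2}),  u = L² − r² sin²θ = 0.0391358 m².
Substituting r = 0.0608 m, L = 0.2069 m, θ = 94.7°: d²x/dθ² = +0.023405 m.
a = ω²·d²x/dθ² = (150.5)²·(+0.023405) = +530.45 m/s²;  |a| = 530.45 m/s².

530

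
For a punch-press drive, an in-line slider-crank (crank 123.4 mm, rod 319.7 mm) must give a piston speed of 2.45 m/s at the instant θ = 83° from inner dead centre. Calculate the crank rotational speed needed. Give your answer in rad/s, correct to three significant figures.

19.0

For an in-line slider-crank, |v_piston| = rω|sinθ|·[1 + r cosθ/√(L² − r² sin²θ)].
With r = 0.1234 m, L = 0.3197 m, θ = 83°: the bracketed kinematic factor |dx/dθ| = 0.12872 m.
ω = v/|dx/dθ| = 2.45/0.12872 = 19.034 rad/s.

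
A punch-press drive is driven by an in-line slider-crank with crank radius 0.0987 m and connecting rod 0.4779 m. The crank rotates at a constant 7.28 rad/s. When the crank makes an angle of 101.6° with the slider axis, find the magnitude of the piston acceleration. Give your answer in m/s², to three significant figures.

2.06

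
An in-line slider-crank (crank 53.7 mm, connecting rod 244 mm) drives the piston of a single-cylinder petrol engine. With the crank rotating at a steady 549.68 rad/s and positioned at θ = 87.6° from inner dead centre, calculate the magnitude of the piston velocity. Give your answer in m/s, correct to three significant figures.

29.8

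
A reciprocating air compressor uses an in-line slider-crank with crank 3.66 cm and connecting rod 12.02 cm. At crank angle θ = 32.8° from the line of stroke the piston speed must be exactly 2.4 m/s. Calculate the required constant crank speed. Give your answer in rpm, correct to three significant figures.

For an in-line slider-crank, |v_piston| = rω|sinθ|·[1 + r cosθ/√(L² − r² sin²θ)].
With r = 0.0366 m, L = 0.1202 m, θ = 32.8°: the bracketed kinematic factor |dx/dθ| = 0.024972 m.
ω = v/|dx/dθ| = 2.4/0.024972 = 96.109 rad/s.
N = 60ω/(2π) = 917.78 rpm.

918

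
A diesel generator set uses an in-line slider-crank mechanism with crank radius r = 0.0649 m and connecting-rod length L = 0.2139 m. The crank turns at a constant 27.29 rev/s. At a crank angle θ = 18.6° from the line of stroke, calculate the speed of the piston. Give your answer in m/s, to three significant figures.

4.57

ω = 2π·27.3 = 171.5 rad/s
For an in-line slider-crank, x = r cosθ + √(L² − r² sin²θ), so v = −rω sinθ·[1 + r cosθ/√(L² − r² sin²θ)].
With r = 0.0649 m, L = 0.2139 m, θ = 18.6°: √(L² − r² sin²θ) = 0.2129 m.
v = −0.0649·171.5·0.31896·[1 + 0.0649·0.94777/0.2129] = -4.575 m/s.
|v| = 4.575 m/s.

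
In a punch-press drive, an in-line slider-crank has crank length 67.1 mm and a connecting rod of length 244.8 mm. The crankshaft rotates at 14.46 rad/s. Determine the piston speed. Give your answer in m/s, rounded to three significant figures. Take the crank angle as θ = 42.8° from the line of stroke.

0.794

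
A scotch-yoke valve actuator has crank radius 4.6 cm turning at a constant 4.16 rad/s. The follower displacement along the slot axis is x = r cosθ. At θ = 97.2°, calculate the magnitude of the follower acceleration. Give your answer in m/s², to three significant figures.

ω = 4.16 rad/s
x = r cosθ ⇒ ẍ = −rω² cosθ (ω constant).
|a| = rω²|cosθ| = 0.046·(4.16)²·|cos 97.2°| = 0.099772 m/s².

0.0998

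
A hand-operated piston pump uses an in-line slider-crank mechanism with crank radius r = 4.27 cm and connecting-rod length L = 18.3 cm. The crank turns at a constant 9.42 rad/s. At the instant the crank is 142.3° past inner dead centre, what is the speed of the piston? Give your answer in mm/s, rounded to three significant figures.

200

ω = 9.42 rad/s
For an in-line slider-crank, x = r cosθ + √(L² − r² sin²θ), so v = −rω sinθ·[1 + r cosθ/√(L² − r² sin²θ)].
With r = 0.0427 m, L = 0.183 m, θ = 142.3°: √(L² − r² sin²θ) = 0.18113 m.
v = −0.0427·9.42·0.61153·[1 + 0.0427·-0.79122/0.18113] = -0.2001 m/s.
|v| = 0.2001 m/s = 200.1 mm/s.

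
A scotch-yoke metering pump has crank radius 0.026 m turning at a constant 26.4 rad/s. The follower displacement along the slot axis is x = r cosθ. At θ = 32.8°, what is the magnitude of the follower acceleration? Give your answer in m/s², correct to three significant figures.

15.2

ω = 26.4 rad/s
x = r cosθ ⇒ ẍ = −rω² cosθ (ω constant).
|a| = rω²|cosθ| = 0.026·(26.4)²·|cos 32.8°| = 15.232 m/s².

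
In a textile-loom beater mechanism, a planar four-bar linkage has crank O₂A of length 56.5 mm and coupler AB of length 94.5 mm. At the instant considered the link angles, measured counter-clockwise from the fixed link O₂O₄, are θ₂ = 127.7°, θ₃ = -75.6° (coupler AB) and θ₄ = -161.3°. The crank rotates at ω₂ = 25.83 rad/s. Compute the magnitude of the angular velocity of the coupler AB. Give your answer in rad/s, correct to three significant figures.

14.6

ω₂ = 25.83 rad/s
Differentiating the loop-closure r₂e^{iθ₂}+r₃e^{iθ₃}=r₁+r₄e^{iθ₄} gives r₂ω₂e^{iθ₂}+r₃ω₃e^{iθ₃}=r₄ω₄e^{iθ₄}.
Eliminating the other unknown: ω₃ = r₂ω₂ sin(θ₄−θ₂) / [r₃ sin(θ₃−θ₄)].
Numerator sine = +0.94552; denominator sine = +0.99719.
Result = 0.0565·25.83·(+0.94552) / (0.0945·(+0.99719)) = +14.643 rad/s; magnitude 14.643 rad/s.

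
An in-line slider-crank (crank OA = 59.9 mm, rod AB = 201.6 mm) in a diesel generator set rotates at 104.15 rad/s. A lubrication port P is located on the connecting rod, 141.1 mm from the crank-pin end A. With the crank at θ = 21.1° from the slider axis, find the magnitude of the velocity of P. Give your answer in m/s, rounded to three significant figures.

3.20

ω = 104.2 rad/s.  Crank-pin speed |V_A| = rω = 6.2386 m/s, perpendicular to OA.
Rod angle: sinφ = −(r/L) sinθ ⇒ φ = -6.140°; ω_rod = −rω cosθ/√(L²−r²sin²θ) = -29.037 rad/s.
V_P = V_A + ω_rod × AP, with AP = 0.1411 m along the rod.
Components: V_Px = −rω sinθ − a·ω_rod·sinφ = -2.6841 m/s;  V_Py = rω cosθ + a·ω_rod·cosφ = +1.7467 m/s.
|V_P| = √(V_Px² + V_Py²) = 3.2024 m/s.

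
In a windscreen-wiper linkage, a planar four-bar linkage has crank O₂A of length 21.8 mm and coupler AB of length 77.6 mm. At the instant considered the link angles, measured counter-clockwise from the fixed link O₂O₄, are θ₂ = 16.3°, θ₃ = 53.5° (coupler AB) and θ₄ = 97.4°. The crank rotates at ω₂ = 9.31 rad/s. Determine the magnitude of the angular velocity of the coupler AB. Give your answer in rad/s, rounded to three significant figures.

3.73

ω₂ = 9.31 rad/s
Differentiating the loop-closure r₂e^{iθ₂}+r₃e^{iθ₃}=r₁+r₄e^{iθ₄} gives r₂ω₂e^{iθ₂}+r₃ω₃e^{iθ₃}=r₄ω₄e^{iθ₄}.
Eliminating the other unknown: ω₃ = r₂ω₂ sin(θ₄−θ₂) / [r₃ sin(θ₃−θ₄)].
Numerator sine = +0.98796; denominator sine = -0.69340.
Result = 0.0218·9.31·(+0.98796) / (0.0776·(-0.69340)) = -3.7265 rad/s; magnitude 3.7265 rad/s.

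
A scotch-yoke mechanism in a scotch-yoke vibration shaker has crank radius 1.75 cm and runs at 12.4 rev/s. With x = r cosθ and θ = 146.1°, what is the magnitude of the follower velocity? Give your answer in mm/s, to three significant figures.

760

ω = 77.91 rad/s (from 12.4 rev/s).
x = r cosθ ⇒ ẋ = −rω sinθ.
|v| = rω|sinθ| = 0.0175·77.91·|sin 146.1°| = 0.76046 m/s = 760.46 mm/s.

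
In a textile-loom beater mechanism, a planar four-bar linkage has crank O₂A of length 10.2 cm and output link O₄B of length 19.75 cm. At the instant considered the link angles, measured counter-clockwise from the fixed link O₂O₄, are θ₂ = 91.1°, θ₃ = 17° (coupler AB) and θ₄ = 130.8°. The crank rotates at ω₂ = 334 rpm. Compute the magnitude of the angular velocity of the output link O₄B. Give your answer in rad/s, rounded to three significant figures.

ω₂ = 34.98 rad/s (from 334 rpm).
Differentiating the loop-closure r₂e^{iθ₂}+r₃e^{iθ₃}=r₁+r₄e^{iθ₄} gives r₂ω₂e^{iθ₂}+r₃ω₃e^{iθ₃}=r₄ω₄e^{iθ₄}.
Eliminating the other unknown: ω₄ = r₂ω₂ sin(θ₂−θ₃) / [r₄ sin(θ₄−θ₃)].
Numerator sine = +0.96174; denominator sine = +0.91496.
Result = 0.102·34.98·(+0.96174) / (0.1975·(+0.91496)) = +18.987 rad/s; magnitude 18.987 rad/s.

19.0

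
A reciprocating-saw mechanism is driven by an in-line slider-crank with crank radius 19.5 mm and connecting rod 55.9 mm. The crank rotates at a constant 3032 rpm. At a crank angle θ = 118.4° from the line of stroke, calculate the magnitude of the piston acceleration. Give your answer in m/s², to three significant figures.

1310

ω = 2π·3032/60 = 317.5 rad/s
x(θ) = r cosθ + √(L² − r² sin²θ); with ω constant, a = ω²·d²x/dθ².
d²x/dθ² = −r cosθ − r²(cos2θ)/√u − r⁴ sin²2θ/(4u^{3/2}),  u = L² − r² sin²θ = 0.00283058 m².
Substituting r = 0.0195 m, L = 0.0559 m, θ = 118.4°: d²x/dθ² = +0.01302 m.
a = ω²·d²x/dθ² = (317.5)²·(+0.01302) = +1312.6 m/s²;  |a| = 1312.6 m/s².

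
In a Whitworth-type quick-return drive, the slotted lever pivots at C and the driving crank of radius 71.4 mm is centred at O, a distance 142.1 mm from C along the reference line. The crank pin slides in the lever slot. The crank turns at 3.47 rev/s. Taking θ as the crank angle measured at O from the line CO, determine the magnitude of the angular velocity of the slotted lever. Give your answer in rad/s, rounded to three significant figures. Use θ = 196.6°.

ω = 21.8 rad/s (from 3.47 rev/s).
Crank pin A relative to C: A = (d + r cosθ, r sinθ); lever angle φ = atan2(r sinθ, d + r cosθ).
Differentiating tanφ: φ̇ = rω(d cosθ + r)/(d² + r² + 2dr cosθ).
d² + r² + 2dr cosθ = |CA|² = 0.0058442 m²;  d cosθ + r = -0.064778 m.
|ω_lever| = |0.0714·21.8·-0.064778| / 0.0058442 = 17.255 rad/s.

17.3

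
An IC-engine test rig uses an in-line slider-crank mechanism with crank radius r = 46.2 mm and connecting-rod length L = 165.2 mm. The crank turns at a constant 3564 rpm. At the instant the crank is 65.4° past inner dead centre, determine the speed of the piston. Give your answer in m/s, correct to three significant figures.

17.6

ω = 2π·3564/60 = 373.2 rad/s
For an in-line slider-crank, x = r cosθ + √(L² − r² sin²θ), so v = −rω sinθ·[1 + r cosθ/√(L² − r² sin²θ)].
With r = 0.0462 m, L = 0.1652 m, θ = 65.4°: √(L² − r² sin²θ) = 0.15977 m.
v = −0.0462·373.2·0.90924·[1 + 0.0462·0.41628/0.15977] = -17.565 m/s.
|v| = 17.565 m/s.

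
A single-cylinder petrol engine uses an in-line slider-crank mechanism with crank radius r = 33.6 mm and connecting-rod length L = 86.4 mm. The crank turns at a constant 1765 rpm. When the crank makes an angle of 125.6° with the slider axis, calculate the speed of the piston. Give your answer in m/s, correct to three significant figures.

ω = 2π·1765/60 = 184.8 rad/s
For an in-line slider-crank, x = r cosθ + √(L² − r² sin²θ), so v = −rω sinθ·[1 + r cosθ/√(L² − r² sin²θ)].
With r = 0.0336 m, L = 0.0864 m, θ = 125.6°: √(L² − r² sin²θ) = 0.081967 m.
v = −0.0336·184.8·0.81310·[1 + 0.0336·-0.58212/0.081967] = -3.8446 m/s.
|v| = 3.8446 m/s.

3.84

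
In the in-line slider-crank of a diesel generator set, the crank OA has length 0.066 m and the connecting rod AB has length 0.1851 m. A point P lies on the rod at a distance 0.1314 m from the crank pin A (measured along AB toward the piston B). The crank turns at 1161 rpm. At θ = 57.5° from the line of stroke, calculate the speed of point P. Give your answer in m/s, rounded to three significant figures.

7.83

ω = 121.6 rad/s.  Crank-pin speed |V_A| = rω = 8.0243 m/s, perpendicular to OA.
Rod angle: sinφ = −(r/L) sinθ ⇒ φ = -17.501°; ω_rod = −rω cosθ/√(L²−r²sin²θ) = -24.423 rad/s.
V_P = V_A + ω_rod × AP, with AP = 0.1314 m along the rod.
Components: V_Px = −rω sinθ − a·ω_rod·sinφ = -7.7327 m/s;  V_Py = rω cosθ + a·ω_rod·cosφ = +1.2508 m/s.
|V_P| = √(V_Px² + V_Py²) = 7.8332 m/s.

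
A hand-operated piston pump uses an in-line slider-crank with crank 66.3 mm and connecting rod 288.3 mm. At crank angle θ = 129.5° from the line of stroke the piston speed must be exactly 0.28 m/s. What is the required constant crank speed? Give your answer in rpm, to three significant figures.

61.4

For an in-line slider-crank, |v_piston| = rω|sinθ|·[1 + r cosθ/√(L² − r² sin²θ)].
With r = 0.0663 m, L = 0.2883 m, θ = 129.5°: the bracketed kinematic factor |dx/dθ| = 0.043555 m.
ω = v/|dx/dθ| = 0.28/0.043555 = 6.4287 rad/s.
N = 60ω/(2π) = 61.39 rpm.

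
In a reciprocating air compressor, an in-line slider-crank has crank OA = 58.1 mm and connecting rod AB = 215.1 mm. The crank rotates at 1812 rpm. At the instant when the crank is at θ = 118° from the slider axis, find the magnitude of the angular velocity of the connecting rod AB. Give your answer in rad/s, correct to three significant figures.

ω = 189.8 rad/s (converted from 1812 rpm).
The rod makes angle φ with the slider axis where L sinφ = r sinθ; differentiating, L cosφ·φ̇ = r ω cosθ.
L cosφ = √(L² − r² sin²θ) = 0.20889 m.
|ω_rod| = r ω |cosθ| / √(L² − r² sin²θ) = 0.0581·189.8·0.46947/0.20889 = 24.777 rad/s.

24.8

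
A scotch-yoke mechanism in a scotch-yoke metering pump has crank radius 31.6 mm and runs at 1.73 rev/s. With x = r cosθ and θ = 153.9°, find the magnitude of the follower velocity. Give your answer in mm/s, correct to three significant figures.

151

ω = 10.87 rad/s (from 1.73 rev/s).
x = r cosθ ⇒ ẋ = −rω sinθ.
|v| = rω|sinθ| = 0.0316·10.87·|sin 153.9°| = 0.15111 m/s = 151.11 mm/s.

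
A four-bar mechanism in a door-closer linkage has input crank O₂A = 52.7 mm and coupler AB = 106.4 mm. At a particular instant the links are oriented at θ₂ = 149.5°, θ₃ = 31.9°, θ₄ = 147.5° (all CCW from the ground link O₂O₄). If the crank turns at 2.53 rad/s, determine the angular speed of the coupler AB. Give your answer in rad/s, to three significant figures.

ω₂ = 2.53 rad/s
Differentiating the loop-closure r₂e^{iθ₂}+r₃e^{iθ₃}=r₁+r₄e^{iθ₄} gives r₂ω₂e^{iθ₂}+r₃ω₃e^{iθ₃}=r₄ω₄e^{iθ₄}.
Eliminating the other unknown: ω₃ = r₂ω₂ sin(θ₄−θ₂) / [r₃ sin(θ₃−θ₄)].
Numerator sine = -0.03490; denominator sine = -0.90183.
Result = 0.0527·2.53·(-0.03490) / (0.1064·(-0.90183)) = +0.048493 rad/s; magnitude 0.048493 rad/s.

0.0485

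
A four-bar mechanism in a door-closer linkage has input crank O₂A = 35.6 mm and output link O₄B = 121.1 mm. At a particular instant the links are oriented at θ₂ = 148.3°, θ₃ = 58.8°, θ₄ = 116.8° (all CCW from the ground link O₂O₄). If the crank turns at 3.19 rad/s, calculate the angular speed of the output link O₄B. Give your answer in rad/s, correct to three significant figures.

ω₂ = 3.19 rad/s
Differentiating the loop-closure r₂e^{iθ₂}+r₃e^{iθ₃}=r₁+r₄e^{iθ₄} gives r₂ω₂e^{iθ₂}+r₃ω₃e^{iθ₃}=r₄ω₄e^{iθ₄}.
Eliminating the other unknown: ω₄ = r₂ω₂ sin(θ₂−θ₃) / [r₄ sin(θ₄−θ₃)].
Numerator sine = +0.99996; denominator sine = +0.84805.
Result = 0.0356·3.19·(+0.99996) / (0.1211·(+0.84805)) = +1.1058 rad/s; magnitude 1.1058 rad/s.

1.11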